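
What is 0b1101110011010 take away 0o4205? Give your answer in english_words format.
Convert 0b1101110011010 (binary) → 4096 + 2048 + 512 + 256 + 128 + 16 + 8 + 2 = 7066 (decimal)
Convert 0o4205 (octal) → 4×512 + 2×64 + 5 = 2181 (decimal)
Compute 7066 - 2181 = 4885
Convert 4885 (decimal) → 4885 = 4×1000 + 8×100 + 85 → four thousand eight hundred eighty-five (English words)
four thousand eight hundred eighty-five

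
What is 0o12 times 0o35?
Convert 0o12 (octal) → 1×8 + 2 = 10 (decimal)
Convert 0o35 (octal) → 3×8 + 5 = 29 (decimal)
Compute 10 × 29 = 290
290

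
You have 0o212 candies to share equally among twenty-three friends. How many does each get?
Convert 0o212 (octal) → 2×64 + 1×8 + 2 = 138 (decimal)
Convert twenty-three (English words) → 23 (decimal)
Compute 138 ÷ 23 = 6
6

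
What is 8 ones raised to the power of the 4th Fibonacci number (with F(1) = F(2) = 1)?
Convert 8 ones (place-value notation) → 8 (decimal)
Convert the 4th Fibonacci number (with F(1) = F(2) = 1) (Fibonacci index) → 1, 1, 2, 3 → 3 (decimal)
Compute 8 ^ 3 = 512
512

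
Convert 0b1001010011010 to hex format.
Convert 0b1001010011010 (binary) → 4096 + 512 + 128 + 16 + 8 + 2 = 4762 (decimal)
Convert 4762 (decimal) → 4762 = 1×4096 + 2×256 + 9×16 + 10 → 0x129A (hexadecimal)
0x129A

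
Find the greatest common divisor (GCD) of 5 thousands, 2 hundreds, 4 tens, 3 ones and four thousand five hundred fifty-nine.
Convert 5 thousands, 2 hundreds, 4 tens, 3 ones (place-value notation) → 5×1000 + 2×100 + 4×10 + 3 = 5243 (decimal)
Convert four thousand five hundred fifty-nine (English words) → 4×1000 + 5×100 + 59 = 4559 (decimal)
Compute gcd(5243, 4559) = 1
1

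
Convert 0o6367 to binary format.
Convert 0o6367 (octal) → 6×512 + 3×64 + 6×8 + 7 = 3319 (decimal)
Convert 3319 (decimal) → 3319 = 2048 + 1024 + 128 + 64 + 32 + 16 + 4 + 2 + 1 → 0b110011110111 (binary)
0b110011110111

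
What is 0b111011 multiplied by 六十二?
Convert 0b111011 (binary) → 32 + 16 + 8 + 2 + 1 = 59 (decimal)
Convert 六十二 (Chinese numeral) → 6×10 + 2 = 62 (decimal)
Compute 59 × 62 = 3658
3658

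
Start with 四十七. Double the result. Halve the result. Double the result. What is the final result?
Convert 四十七 (Chinese numeral) → 4×10 + 7 = 47 (decimal)
Start: 47
47 × 2 = 94
94 ÷ 2 = 47
47 × 2 = 94
94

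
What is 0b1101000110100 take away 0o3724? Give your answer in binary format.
Convert 0b1101000110100 (binary) → 4096 + 2048 + 512 + 32 + 16 + 4 = 6708 (decimal)
Convert 0o3724 (octal) → 3×512 + 7×64 + 2×8 + 4 = 2004 (decimal)
Compute 6708 - 2004 = 4704
Convert 4704 (decimal) → 4704 = 4096 + 512 + 64 + 32 → 0b1001001100000 (binary)
0b1001001100000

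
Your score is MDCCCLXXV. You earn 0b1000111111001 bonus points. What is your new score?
Convert MDCCCLXXV (Roman numeral) → 1000 + 500 + 100 + 100 + 100 + 50 + 10 + 10 + 5 = 1875 (decimal)
Convert 0b1000111111001 (binary) → 4096 + 256 + 128 + 64 + 32 + 16 + 8 + 1 = 4601 (decimal)
Compute 1875 + 4601 = 6476
6476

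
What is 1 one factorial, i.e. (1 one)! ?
Convert 1 one (place-value notation) → 1 (decimal)
Compute 1! = 1
1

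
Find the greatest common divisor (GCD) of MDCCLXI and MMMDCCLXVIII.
Convert MDCCLXI (Roman numeral) → 1000 + 500 + 100 + 100 + 50 + 10 + 1 = 1761 (decimal)
Convert MMMDCCLXVIII (Roman numeral) → 1000 + 1000 + 1000 + 500 + 100 + 100 + 50 + 10 + 5 + 1 + 1 + 1 = 3768 (decimal)
Compute gcd(1761, 3768) = 3
3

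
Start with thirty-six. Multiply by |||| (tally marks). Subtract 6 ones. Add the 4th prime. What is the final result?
Convert thirty-six (English words) → 36 (decimal)
Start: 36
Convert |||| (tally marks) → 4 (decimal)
36 × 4 = 144
Convert 6 ones (place-value notation) → 6 (decimal)
144 - 6 = 138
Convert the 4th prime (prime index) → 7 (decimal)
138 + 7 = 145
145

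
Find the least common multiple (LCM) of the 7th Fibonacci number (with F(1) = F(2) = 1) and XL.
Convert the 7th Fibonacci number (with F(1) = F(2) = 1) (Fibonacci index) → 1, 1, 2, 3, 5, 8, 13 → 13 (decimal)
Convert XL (Roman numeral) → 40 (decimal)
Compute lcm(13, 40) = 520
520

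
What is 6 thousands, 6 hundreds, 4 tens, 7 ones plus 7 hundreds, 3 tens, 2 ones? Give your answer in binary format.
Convert 6 thousands, 6 hundreds, 4 tens, 7 ones (place-value notation) → 6×1000 + 6×100 + 4×10 + 7 = 6647 (decimal)
Convert 7 hundreds, 3 tens, 2 ones (place-value notation) → 7×100 + 3×10 + 2 = 732 (decimal)
Compute 6647 + 732 = 7379
Convert 7379 (decimal) → 7379 = 4096 + 2048 + 1024 + 128 + 64 + 16 + 2 + 1 → 0b1110011010011 (binary)
0b1110011010011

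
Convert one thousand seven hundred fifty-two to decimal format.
Convert one thousand seven hundred fifty-two (English words) → 1×1000 + 7×100 + 52 = 1752 (decimal)
1752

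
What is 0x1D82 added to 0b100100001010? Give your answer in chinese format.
Convert 0x1D82 (hexadecimal) → 1×4096 + 13×256 + 8×16 + 2 = 7554 (decimal)
Convert 0b100100001010 (binary) → 2048 + 256 + 8 + 2 = 2314 (decimal)
Compute 7554 + 2314 = 9868
Convert 9868 (decimal) → 9868 = 9×1000 + 8×100 + 6×10 + 8 → 九千八百六十八 (Chinese numeral)
九千八百六十八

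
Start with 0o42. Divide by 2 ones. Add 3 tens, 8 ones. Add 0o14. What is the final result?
Convert 0o42 (octal) → 4×8 + 2 = 34 (decimal)
Start: 34
Convert 2 ones (place-value notation) → 2 (decimal)
34 ÷ 2 = 17
Convert 3 tens, 8 ones (place-value notation) → 3×10 + 8 = 38 (decimal)
17 + 38 = 55
Convert 0o14 (octal) → 1×8 + 4 = 12 (decimal)
55 + 12 = 67
67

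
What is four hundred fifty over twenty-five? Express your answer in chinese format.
Convert four hundred fifty (English words) → 4×100 + 50 = 450 (decimal)
Convert twenty-five (English words) → 25 (decimal)
Compute 450 ÷ 25 = 18
Convert 18 (decimal) → 18 = 1×10 + 8 → 十八 (Chinese numeral)
十八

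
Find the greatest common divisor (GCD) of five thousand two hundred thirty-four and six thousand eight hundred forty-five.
Convert five thousand two hundred thirty-four (English words) → 5×1000 + 2×100 + 34 = 5234 (decimal)
Convert six thousand eight hundred forty-five (English words) → 6×1000 + 8×100 + 45 = 6845 (decimal)
Compute gcd(5234, 6845) = 1
1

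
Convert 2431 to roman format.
Convert 2431 (decimal) → 2431 = 1000 + 1000 + 400 + 10 + 10 + 10 + 1 → MMCDXXXI (Roman numeral)
MMCDXXXI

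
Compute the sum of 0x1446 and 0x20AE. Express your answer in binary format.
Convert 0x1446 (hexadecimal) → 1×4096 + 4×256 + 4×16 + 6 = 5190 (decimal)
Convert 0x20AE (hexadecimal) → 2×4096 + 10×16 + 14 = 8366 (decimal)
Compute 5190 + 8366 = 13556
Convert 13556 (decimal) → 13556 = 8192 + 4096 + 1024 + 128 + 64 + 32 + 16 + 4 → 0b11010011110100 (binary)
0b11010011110100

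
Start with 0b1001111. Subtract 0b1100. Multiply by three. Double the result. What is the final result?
Convert 0b1001111 (binary) → 64 + 8 + 4 + 2 + 1 = 79 (decimal)
Start: 79
Convert 0b1100 (binary) → 8 + 4 = 12 (decimal)
79 - 12 = 67
Convert three (English words) → 3 (decimal)
67 × 3 = 201
201 × 2 = 402
402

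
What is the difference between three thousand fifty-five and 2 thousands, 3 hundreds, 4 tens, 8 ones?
Convert three thousand fifty-five (English words) → 3×1000 + 55 = 3055 (decimal)
Convert 2 thousands, 3 hundreds, 4 tens, 8 ones (place-value notation) → 2×1000 + 3×100 + 4×10 + 8 = 2348 (decimal)
Difference: |3055 - 2348| = 707
707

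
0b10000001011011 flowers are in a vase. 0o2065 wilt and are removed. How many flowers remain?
Convert 0b10000001011011 (binary) → 8192 + 64 + 16 + 8 + 2 + 1 = 8283 (decimal)
Convert 0o2065 (octal) → 2×512 + 6×8 + 5 = 1077 (decimal)
Compute 8283 - 1077 = 7206
7206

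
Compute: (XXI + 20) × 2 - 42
Convert XXI (Roman numeral) → 10 + 10 + 1 = 21 (decimal)
Expression in decimal: (21 + 20) × 2 - 42
Parentheses first: 21 + 20 = 41
Multiply: 41 × 2 = 82
Subtract: 82 - 42 = 40
40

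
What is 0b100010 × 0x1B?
Convert 0b100010 (binary) → 32 + 2 = 34 (decimal)
Convert 0x1B (hexadecimal) → 1×16 + 11 = 27 (decimal)
Compute 34 × 27 = 918
918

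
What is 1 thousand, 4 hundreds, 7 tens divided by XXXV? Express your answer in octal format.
Convert 1 thousand, 4 hundreds, 7 tens (place-value notation) → 1×1000 + 4×100 + 7×10 = 1470 (decimal)
Convert XXXV (Roman numeral) → 10 + 10 + 10 + 5 = 35 (decimal)
Compute 1470 ÷ 35 = 42
Convert 42 (decimal) → 42 = 5×8 + 2 → 0o52 (octal)
0o52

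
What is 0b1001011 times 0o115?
Convert 0b1001011 (binary) → 64 + 8 + 2 + 1 = 75 (decimal)
Convert 0o115 (octal) → 1×64 + 1×8 + 5 = 77 (decimal)
Compute 75 × 77 = 5775
5775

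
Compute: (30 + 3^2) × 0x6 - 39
Convert 3^2 (power) → 9 (decimal)
Convert 0x6 (hexadecimal) → 6 (decimal)
Expression in decimal: (30 + 9) × 6 - 39
Parentheses first: 30 + 9 = 39
Multiply: 39 × 6 = 234
Subtract: 234 - 39 = 195
195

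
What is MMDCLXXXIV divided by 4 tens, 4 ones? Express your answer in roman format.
Convert MMDCLXXXIV (Roman numeral) → 1000 + 1000 + 500 + 100 + 50 + 10 + 10 + 10 + 4 = 2684 (decimal)
Convert 4 tens, 4 ones (place-value notation) → 4×10 + 4 = 44 (decimal)
Compute 2684 ÷ 44 = 61
Convert 61 (decimal) → 61 = 50 + 10 + 1 → LXI (Roman numeral)
LXI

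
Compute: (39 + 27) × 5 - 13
Parentheses first: 39 + 27 = 66
Multiply: 66 × 5 = 330
Subtract: 330 - 13 = 317
317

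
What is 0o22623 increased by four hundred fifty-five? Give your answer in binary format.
Convert 0o22623 (octal) → 2×4096 + 2×512 + 6×64 + 2×8 + 3 = 9619 (decimal)
Convert four hundred fifty-five (English words) → 4×100 + 55 = 455 (decimal)
Compute 9619 + 455 = 10074
Convert 10074 (decimal) → 10074 = 8192 + 1024 + 512 + 256 + 64 + 16 + 8 + 2 → 0b10011101011010 (binary)
0b10011101011010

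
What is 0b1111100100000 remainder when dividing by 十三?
Convert 0b1111100100000 (binary) → 4096 + 2048 + 1024 + 512 + 256 + 32 = 7968 (decimal)
Convert 十三 (Chinese numeral) → 1×10 + 3 = 13 (decimal)
Compute 7968 mod 13 = 12
12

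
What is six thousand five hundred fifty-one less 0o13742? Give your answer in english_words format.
Convert six thousand five hundred fifty-one (English words) → 6×1000 + 5×100 + 51 = 6551 (decimal)
Convert 0o13742 (octal) → 1×4096 + 3×512 + 7×64 + 4×8 + 2 = 6114 (decimal)
Compute 6551 - 6114 = 437
Convert 437 (decimal) → 437 = 4×100 + 37 → four hundred thirty-seven (English words)
four hundred thirty-seven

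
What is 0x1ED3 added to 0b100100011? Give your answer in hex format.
Convert 0x1ED3 (hexadecimal) → 1×4096 + 14×256 + 13×16 + 3 = 7891 (decimal)
Convert 0b100100011 (binary) → 256 + 32 + 2 + 1 = 291 (decimal)
Compute 7891 + 291 = 8182
Convert 8182 (decimal) → 8182 = 1×4096 + 15×256 + 15×16 + 6 → 0x1FF6 (hexadecimal)
0x1FF6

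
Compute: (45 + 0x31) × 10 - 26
Convert 0x31 (hexadecimal) → 3×16 + 1 = 49 (decimal)
Expression in decimal: (45 + 49) × 10 - 26
Parentheses first: 45 + 49 = 94
Multiply: 94 × 10 = 940
Subtract: 940 - 26 = 914
914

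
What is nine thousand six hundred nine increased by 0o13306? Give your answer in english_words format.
Convert nine thousand six hundred nine (English words) → 9×1000 + 6×100 + 9 = 9609 (decimal)
Convert 0o13306 (octal) → 1×4096 + 3×512 + 3×64 + 6 = 5830 (decimal)
Compute 9609 + 5830 = 15439
Convert 15439 (decimal) → 15439 = 15×1000 + 4×100 + 39 → fifteen thousand four hundred thirty-nine (English words)
fifteen thousand four hundred thirty-nine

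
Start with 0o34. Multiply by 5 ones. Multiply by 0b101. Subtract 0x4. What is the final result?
Convert 0o34 (octal) → 3×8 + 4 = 28 (decimal)
Start: 28
Convert 5 ones (place-value notation) → 5 (decimal)
28 × 5 = 140
Convert 0b101 (binary) → 4 + 1 = 5 (decimal)
140 × 5 = 700
Convert 0x4 (hexadecimal) → 4 (decimal)
700 - 4 = 696
696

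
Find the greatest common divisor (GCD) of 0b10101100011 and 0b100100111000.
Convert 0b10101100011 (binary) → 1024 + 256 + 64 + 32 + 2 + 1 = 1379 (decimal)
Convert 0b100100111000 (binary) → 2048 + 256 + 32 + 16 + 8 = 2360 (decimal)
Compute gcd(1379, 2360) = 1
1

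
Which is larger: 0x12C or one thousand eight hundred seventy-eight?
Convert 0x12C (hexadecimal) → 1×256 + 2×16 + 12 = 300 (decimal)
Convert one thousand eight hundred seventy-eight (English words) → 1×1000 + 8×100 + 78 = 1878 (decimal)
Compare 300 vs 1878: larger = 1878
1878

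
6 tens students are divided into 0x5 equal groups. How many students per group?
Convert 6 tens (place-value notation) → 6×10 = 60 (decimal)
Convert 0x5 (hexadecimal) → 5 (decimal)
Compute 60 ÷ 5 = 12
12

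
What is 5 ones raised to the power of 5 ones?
Convert 5 ones (place-value notation) → 5 (decimal)
Convert 5 ones (place-value notation) → 5 (decimal)
Compute 5 ^ 5 = 3125
3125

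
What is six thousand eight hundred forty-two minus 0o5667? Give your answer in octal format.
Convert six thousand eight hundred forty-two (English words) → 6×1000 + 8×100 + 42 = 6842 (decimal)
Convert 0o5667 (octal) → 5×512 + 6×64 + 6×8 + 7 = 2999 (decimal)
Compute 6842 - 2999 = 3843
Convert 3843 (decimal) → 3843 = 7×512 + 4×64 + 3 → 0o7403 (octal)
0o7403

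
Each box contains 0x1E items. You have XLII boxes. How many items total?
Convert 0x1E (hexadecimal) → 1×16 + 14 = 30 (decimal)
Convert XLII (Roman numeral) → 40 + 1 + 1 = 42 (decimal)
Compute 30 × 42 = 1260
1260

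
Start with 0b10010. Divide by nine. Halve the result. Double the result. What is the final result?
Convert 0b10010 (binary) → 16 + 2 = 18 (decimal)
Start: 18
Convert nine (English words) → 9 (decimal)
18 ÷ 9 = 2
2 ÷ 2 = 1
1 × 2 = 2
2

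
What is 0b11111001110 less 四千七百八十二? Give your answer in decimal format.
Convert 0b11111001110 (binary) → 1024 + 512 + 256 + 128 + 64 + 8 + 4 + 2 = 1998 (decimal)
Convert 四千七百八十二 (Chinese numeral) → 4×1000 + 7×100 + 8×10 + 2 = 4782 (decimal)
Compute 1998 - 4782 = -2784
-2784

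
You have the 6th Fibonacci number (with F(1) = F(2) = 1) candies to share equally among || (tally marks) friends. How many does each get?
Convert the 6th Fibonacci number (with F(1) = F(2) = 1) (Fibonacci index) → 1, 1, 2, 3, 5, 8 → 8 (decimal)
Convert || (tally marks) → 2 (decimal)
Compute 8 ÷ 2 = 4
4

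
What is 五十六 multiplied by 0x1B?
Convert 五十六 (Chinese numeral) → 5×10 + 6 = 56 (decimal)
Convert 0x1B (hexadecimal) → 1×16 + 11 = 27 (decimal)
Compute 56 × 27 = 1512
1512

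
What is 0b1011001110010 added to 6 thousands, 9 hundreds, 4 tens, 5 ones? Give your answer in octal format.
Convert 0b1011001110010 (binary) → 4096 + 1024 + 512 + 64 + 32 + 16 + 2 = 5746 (decimal)
Convert 6 thousands, 9 hundreds, 4 tens, 5 ones (place-value notation) → 6×1000 + 9×100 + 4×10 + 5 = 6945 (decimal)
Compute 5746 + 6945 = 12691
Convert 12691 (decimal) → 12691 = 3×4096 + 6×64 + 2×8 + 3 → 0o30623 (octal)
0o30623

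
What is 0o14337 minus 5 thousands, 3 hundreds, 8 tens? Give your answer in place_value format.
Convert 0o14337 (octal) → 1×4096 + 4×512 + 3×64 + 3×8 + 7 = 6367 (decimal)
Convert 5 thousands, 3 hundreds, 8 tens (place-value notation) → 5×1000 + 3×100 + 8×10 = 5380 (decimal)
Compute 6367 - 5380 = 987
Convert 987 (decimal) → 987 = 9×100 + 8×10 + 7 → 9 hundreds, 8 tens, 7 ones (place-value notation)
9 hundreds, 8 tens, 7 ones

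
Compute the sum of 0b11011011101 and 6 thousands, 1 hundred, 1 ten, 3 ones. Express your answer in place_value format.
Convert 0b11011011101 (binary) → 1024 + 512 + 128 + 64 + 16 + 8 + 4 + 1 = 1757 (decimal)
Convert 6 thousands, 1 hundred, 1 ten, 3 ones (place-value notation) → 6×1000 + 1×100 + 1×10 + 3 = 6113 (decimal)
Compute 1757 + 6113 = 7870
Convert 7870 (decimal) → 7870 = 7×1000 + 8×100 + 7×10 → 7 thousands, 8 hundreds, 7 tens (place-value notation)
7 thousands, 8 hundreds, 7 tens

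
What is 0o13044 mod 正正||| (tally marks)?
Convert 0o13044 (octal) → 1×4096 + 3×512 + 4×8 + 4 = 5668 (decimal)
Convert 正正||| (tally marks) → 5 + 5 + 3 = 13 (decimal)
Compute 5668 mod 13 = 0
0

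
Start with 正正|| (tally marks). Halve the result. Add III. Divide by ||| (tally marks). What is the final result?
Convert 正正|| (tally marks) → 5 + 5 + 2 = 12 (decimal)
Start: 12
12 ÷ 2 = 6
Convert III (Roman numeral) → 1 + 1 + 1 = 3 (decimal)
6 + 3 = 9
Convert ||| (tally marks) → 3 (decimal)
9 ÷ 3 = 3
3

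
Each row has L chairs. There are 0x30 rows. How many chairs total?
Convert L (Roman numeral) → 50 (decimal)
Convert 0x30 (hexadecimal) → 3×16 = 48 (decimal)
Compute 50 × 48 = 2400
2400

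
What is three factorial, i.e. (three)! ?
Convert three (English words) → 3 (decimal)
Compute 3! = 6
6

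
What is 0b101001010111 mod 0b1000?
Convert 0b101001010111 (binary) → 2048 + 512 + 64 + 16 + 4 + 2 + 1 = 2647 (decimal)
Convert 0b1000 (binary) → 8 (decimal)
Compute 2647 mod 8 = 7
7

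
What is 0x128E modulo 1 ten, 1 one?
Convert 0x128E (hexadecimal) → 1×4096 + 2×256 + 8×16 + 14 = 4750 (decimal)
Convert 1 ten, 1 one (place-value notation) → 1×10 + 1 = 11 (decimal)
Compute 4750 mod 11 = 9
9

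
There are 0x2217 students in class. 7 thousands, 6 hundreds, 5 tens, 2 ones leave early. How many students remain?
Convert 0x2217 (hexadecimal) → 2×4096 + 2×256 + 1×16 + 7 = 8727 (decimal)
Convert 7 thousands, 6 hundreds, 5 tens, 2 ones (place-value notation) → 7×1000 + 6×100 + 5×10 + 2 = 7652 (decimal)
Compute 8727 - 7652 = 1075
1075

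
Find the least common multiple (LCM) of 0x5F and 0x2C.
Convert 0x5F (hexadecimal) → 5×16 + 15 = 95 (decimal)
Convert 0x2C (hexadecimal) → 2×16 + 12 = 44 (decimal)
Compute lcm(95, 44) = 4180
4180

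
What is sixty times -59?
Convert sixty (English words) → 60 (decimal)
Compute 60 × -59 = -3540
-3540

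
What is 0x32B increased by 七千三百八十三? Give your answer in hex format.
Convert 0x32B (hexadecimal) → 3×256 + 2×16 + 11 = 811 (decimal)
Convert 七千三百八十三 (Chinese numeral) → 7×1000 + 3×100 + 8×10 + 3 = 7383 (decimal)
Compute 811 + 7383 = 8194
Convert 8194 (decimal) → 8194 = 2×4096 + 2 → 0x2002 (hexadecimal)
0x2002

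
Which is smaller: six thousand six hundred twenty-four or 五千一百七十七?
Convert six thousand six hundred twenty-four (English words) → 6×1000 + 6×100 + 24 = 6624 (decimal)
Convert 五千一百七十七 (Chinese numeral) → 5×1000 + 1×100 + 7×10 + 7 = 5177 (decimal)
Compare 6624 vs 5177: smaller = 5177
5177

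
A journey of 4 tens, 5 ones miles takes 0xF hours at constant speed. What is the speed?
Convert 4 tens, 5 ones (place-value notation) → 4×10 + 5 = 45 (decimal)
Convert 0xF (hexadecimal) → 15 (decimal)
Compute 45 ÷ 15 = 3
3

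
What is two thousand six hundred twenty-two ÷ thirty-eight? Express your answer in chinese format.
Convert two thousand six hundred twenty-two (English words) → 2×1000 + 6×100 + 22 = 2622 (decimal)
Convert thirty-eight (English words) → 38 (decimal)
Compute 2622 ÷ 38 = 69
Convert 69 (decimal) → 69 = 6×10 + 9 → 六十九 (Chinese numeral)
六十九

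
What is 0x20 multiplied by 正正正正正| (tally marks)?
Convert 0x20 (hexadecimal) → 2×16 = 32 (decimal)
Convert 正正正正正| (tally marks) → 5 + 5 + 5 + 5 + 5 + 1 = 26 (decimal)
Compute 32 × 26 = 832
832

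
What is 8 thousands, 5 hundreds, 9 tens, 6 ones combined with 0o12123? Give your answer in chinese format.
Convert 8 thousands, 5 hundreds, 9 tens, 6 ones (place-value notation) → 8×1000 + 5×100 + 9×10 + 6 = 8596 (decimal)
Convert 0o12123 (octal) → 1×4096 + 2×512 + 1×64 + 2×8 + 3 = 5203 (decimal)
Compute 8596 + 5203 = 13799
Convert 13799 (decimal) → 13799 = 1×10000 + 3×1000 + 7×100 + 9×10 + 9 → 一万三千七百九十九 (Chinese numeral)
一万三千七百九十九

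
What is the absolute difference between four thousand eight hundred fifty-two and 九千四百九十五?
Convert four thousand eight hundred fifty-two (English words) → 4×1000 + 8×100 + 52 = 4852 (decimal)
Convert 九千四百九十五 (Chinese numeral) → 9×1000 + 4×100 + 9×10 + 5 = 9495 (decimal)
Compute |4852 - 9495| = 4643
4643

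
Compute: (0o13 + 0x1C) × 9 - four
Convert 0o13 (octal) → 1×8 + 3 = 11 (decimal)
Convert 0x1C (hexadecimal) → 1×16 + 12 = 28 (decimal)
Convert four (English words) → 4 (decimal)
Expression in decimal: (11 + 28) × 9 - 4
Parentheses first: 11 + 28 = 39
Multiply: 39 × 9 = 351
Subtract: 351 - 4 = 347
347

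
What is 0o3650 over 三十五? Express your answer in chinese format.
Convert 0o3650 (octal) → 3×512 + 6×64 + 5×8 = 1960 (decimal)
Convert 三十五 (Chinese numeral) → 3×10 + 5 = 35 (decimal)
Compute 1960 ÷ 35 = 56
Convert 56 (decimal) → 56 = 5×10 + 6 → 五十六 (Chinese numeral)
五十六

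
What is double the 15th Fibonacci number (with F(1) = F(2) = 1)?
The 15th Fibonacci number (with F(1) = F(2) = 1): 1, 1, 2, 3, 5, 8, 13, 21, 34, 55, 89, 144, 233, 377, 610 → 610
Compute 610 × 2 = 1220
1220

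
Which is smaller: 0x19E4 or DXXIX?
Convert 0x19E4 (hexadecimal) → 1×4096 + 9×256 + 14×16 + 4 = 6628 (decimal)
Convert DXXIX (Roman numeral) → 500 + 10 + 10 + 9 = 529 (decimal)
Compare 6628 vs 529: smaller = 529
529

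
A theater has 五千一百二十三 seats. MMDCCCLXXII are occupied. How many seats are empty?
Convert 五千一百二十三 (Chinese numeral) → 5×1000 + 1×100 + 2×10 + 3 = 5123 (decimal)
Convert MMDCCCLXXII (Roman numeral) → 1000 + 1000 + 500 + 100 + 100 + 100 + 50 + 10 + 10 + 1 + 1 = 2872 (decimal)
Compute 5123 - 2872 = 2251
2251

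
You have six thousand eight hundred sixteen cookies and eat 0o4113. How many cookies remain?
Convert six thousand eight hundred sixteen (English words) → 6×1000 + 8×100 + 16 = 6816 (decimal)
Convert 0o4113 (octal) → 4×512 + 1×64 + 1×8 + 3 = 2123 (decimal)
Compute 6816 - 2123 = 4693
4693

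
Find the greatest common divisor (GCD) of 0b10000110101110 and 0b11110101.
Convert 0b10000110101110 (binary) → 8192 + 256 + 128 + 32 + 8 + 4 + 2 = 8622 (decimal)
Convert 0b11110101 (binary) → 128 + 64 + 32 + 16 + 4 + 1 = 245 (decimal)
Compute gcd(8622, 245) = 1
1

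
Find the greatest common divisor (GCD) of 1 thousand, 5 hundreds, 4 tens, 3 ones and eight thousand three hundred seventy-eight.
Convert 1 thousand, 5 hundreds, 4 tens, 3 ones (place-value notation) → 1×1000 + 5×100 + 4×10 + 3 = 1543 (decimal)
Convert eight thousand three hundred seventy-eight (English words) → 8×1000 + 3×100 + 78 = 8378 (decimal)
Compute gcd(1543, 8378) = 1
1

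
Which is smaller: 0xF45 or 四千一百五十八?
Convert 0xF45 (hexadecimal) → 15×256 + 4×16 + 5 = 3909 (decimal)
Convert 四千一百五十八 (Chinese numeral) → 4×1000 + 1×100 + 5×10 + 8 = 4158 (decimal)
Compare 3909 vs 4158: smaller = 3909
3909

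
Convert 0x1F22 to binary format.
Convert 0x1F22 (hexadecimal) → 1×4096 + 15×256 + 2×16 + 2 = 7970 (decimal)
Convert 7970 (decimal) → 7970 = 4096 + 2048 + 1024 + 512 + 256 + 32 + 2 → 0b1111100100010 (binary)
0b1111100100010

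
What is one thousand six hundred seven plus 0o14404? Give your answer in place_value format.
Convert one thousand six hundred seven (English words) → 1×1000 + 6×100 + 7 = 1607 (decimal)
Convert 0o14404 (octal) → 1×4096 + 4×512 + 4×64 + 4 = 6404 (decimal)
Compute 1607 + 6404 = 8011
Convert 8011 (decimal) → 8011 = 8×1000 + 1×10 + 1 → 8 thousands, 1 ten, 1 one (place-value notation)
8 thousands, 1 ten, 1 one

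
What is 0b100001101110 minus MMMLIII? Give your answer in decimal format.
Convert 0b100001101110 (binary) → 2048 + 64 + 32 + 8 + 4 + 2 = 2158 (decimal)
Convert MMMLIII (Roman numeral) → 1000 + 1000 + 1000 + 50 + 1 + 1 + 1 = 3053 (decimal)
Compute 2158 - 3053 = -895
-895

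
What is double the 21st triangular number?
The 21st triangular number = 21×22/2 = 231
Compute 231 × 2 = 462
462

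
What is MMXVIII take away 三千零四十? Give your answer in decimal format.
Convert MMXVIII (Roman numeral) → 1000 + 1000 + 10 + 5 + 1 + 1 + 1 = 2018 (decimal)
Convert 三千零四十 (Chinese numeral) → 3×1000 + 4×10 = 3040 (decimal)
Compute 2018 - 3040 = -1022
-1022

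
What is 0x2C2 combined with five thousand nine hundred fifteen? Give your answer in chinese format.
Convert 0x2C2 (hexadecimal) → 2×256 + 12×16 + 2 = 706 (decimal)
Convert five thousand nine hundred fifteen (English words) → 5×1000 + 9×100 + 15 = 5915 (decimal)
Compute 706 + 5915 = 6621
Convert 6621 (decimal) → 6621 = 6×1000 + 6×100 + 2×10 + 1 → 六千六百二十一 (Chinese numeral)
六千六百二十一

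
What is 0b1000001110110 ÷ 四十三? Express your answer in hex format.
Convert 0b1000001110110 (binary) → 4096 + 64 + 32 + 16 + 4 + 2 = 4214 (decimal)
Convert 四十三 (Chinese numeral) → 4×10 + 3 = 43 (decimal)
Compute 4214 ÷ 43 = 98
Convert 98 (decimal) → 98 = 6×16 + 2 → 0x62 (hexadecimal)
0x62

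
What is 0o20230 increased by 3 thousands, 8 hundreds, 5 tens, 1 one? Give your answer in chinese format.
Convert 0o20230 (octal) → 2×4096 + 2×64 + 3×8 = 8344 (decimal)
Convert 3 thousands, 8 hundreds, 5 tens, 1 one (place-value notation) → 3×1000 + 8×100 + 5×10 + 1 = 3851 (decimal)
Compute 8344 + 3851 = 12195
Convert 12195 (decimal) → 12195 = 1×10000 + 2×1000 + 1×100 + 9×10 + 5 → 一万二千一百九十五 (Chinese numeral)
一万二千一百九十五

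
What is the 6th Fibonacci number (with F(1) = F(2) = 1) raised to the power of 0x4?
Convert the 6th Fibonacci number (with F(1) = F(2) = 1) (Fibonacci index) → 1, 1, 2, 3, 5, 8 → 8 (decimal)
Convert 0x4 (hexadecimal) → 4 (decimal)
Compute 8 ^ 4 = 4096
4096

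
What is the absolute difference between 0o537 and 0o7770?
Convert 0o537 (octal) → 5×64 + 3×8 + 7 = 351 (decimal)
Convert 0o7770 (octal) → 7×512 + 7×64 + 7×8 = 4088 (decimal)
Compute |351 - 4088| = 3737
3737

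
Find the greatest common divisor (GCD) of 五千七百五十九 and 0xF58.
Convert 五千七百五十九 (Chinese numeral) → 5×1000 + 7×100 + 5×10 + 9 = 5759 (decimal)
Convert 0xF58 (hexadecimal) → 15×256 + 5×16 + 8 = 3928 (decimal)
Compute gcd(5759, 3928) = 1
1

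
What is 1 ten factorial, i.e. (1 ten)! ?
Convert 1 ten (place-value notation) → 1×10 = 10 (decimal)
Compute 10! = 3628800
3628800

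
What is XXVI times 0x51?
Convert XXVI (Roman numeral) → 10 + 10 + 5 + 1 = 26 (decimal)
Convert 0x51 (hexadecimal) → 5×16 + 1 = 81 (decimal)
Compute 26 × 81 = 2106
2106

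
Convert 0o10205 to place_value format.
Convert 0o10205 (octal) → 1×4096 + 2×64 + 5 = 4229 (decimal)
Convert 4229 (decimal) → 4229 = 4×1000 + 2×100 + 2×10 + 9 → 4 thousands, 2 hundreds, 2 tens, 9 ones (place-value notation)
4 thousands, 2 hundreds, 2 tens, 9 ones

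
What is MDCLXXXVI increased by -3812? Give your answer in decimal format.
Convert MDCLXXXVI (Roman numeral) → 1000 + 500 + 100 + 50 + 10 + 10 + 10 + 5 + 1 = 1686 (decimal)
Compute 1686 + -3812 = -2126
-2126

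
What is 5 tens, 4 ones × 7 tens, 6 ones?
Convert 5 tens, 4 ones (place-value notation) → 5×10 + 4 = 54 (decimal)
Convert 7 tens, 6 ones (place-value notation) → 7×10 + 6 = 76 (decimal)
Compute 54 × 76 = 4104
4104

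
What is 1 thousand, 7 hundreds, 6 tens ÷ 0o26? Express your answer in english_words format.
Convert 1 thousand, 7 hundreds, 6 tens (place-value notation) → 1×1000 + 7×100 + 6×10 = 1760 (decimal)
Convert 0o26 (octal) → 2×8 + 6 = 22 (decimal)
Compute 1760 ÷ 22 = 80
Convert 80 (decimal) → eighty (English words)
eighty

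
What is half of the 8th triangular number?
The 8th triangular number = 8×9/2 = 36
Compute 36 ÷ 2 = 18
18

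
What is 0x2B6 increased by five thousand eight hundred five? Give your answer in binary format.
Convert 0x2B6 (hexadecimal) → 2×256 + 11×16 + 6 = 694 (decimal)
Convert five thousand eight hundred five (English words) → 5×1000 + 8×100 + 5 = 5805 (decimal)
Compute 694 + 5805 = 6499
Convert 6499 (decimal) → 6499 = 4096 + 2048 + 256 + 64 + 32 + 2 + 1 → 0b1100101100011 (binary)
0b1100101100011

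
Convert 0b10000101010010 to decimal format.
Convert 0b10000101010010 (binary) → 8192 + 256 + 64 + 16 + 2 = 8530 (decimal)
8530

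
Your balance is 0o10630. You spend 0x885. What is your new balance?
Convert 0o10630 (octal) → 1×4096 + 6×64 + 3×8 = 4504 (decimal)
Convert 0x885 (hexadecimal) → 8×256 + 8×16 + 5 = 2181 (decimal)
Compute 4504 - 2181 = 2323
2323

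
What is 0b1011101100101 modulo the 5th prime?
Convert 0b1011101100101 (binary) → 4096 + 1024 + 512 + 256 + 64 + 32 + 4 + 1 = 5989 (decimal)
Convert the 5th prime (prime index) → 11 (decimal)
Compute 5989 mod 11 = 5
5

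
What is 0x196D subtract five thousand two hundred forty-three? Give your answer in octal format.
Convert 0x196D (hexadecimal) → 1×4096 + 9×256 + 6×16 + 13 = 6509 (decimal)
Convert five thousand two hundred forty-three (English words) → 5×1000 + 2×100 + 43 = 5243 (decimal)
Compute 6509 - 5243 = 1266
Convert 1266 (decimal) → 1266 = 2×512 + 3×64 + 6×8 + 2 → 0o2362 (octal)
0o2362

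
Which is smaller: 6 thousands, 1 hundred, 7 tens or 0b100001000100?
Convert 6 thousands, 1 hundred, 7 tens (place-value notation) → 6×1000 + 1×100 + 7×10 = 6170 (decimal)
Convert 0b100001000100 (binary) → 2048 + 64 + 4 = 2116 (decimal)
Compare 6170 vs 2116: smaller = 2116
2116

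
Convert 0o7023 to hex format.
Convert 0o7023 (octal) → 7×512 + 2×8 + 3 = 3603 (decimal)
Convert 3603 (decimal) → 3603 = 14×256 + 1×16 + 3 → 0xE13 (hexadecimal)
0xE13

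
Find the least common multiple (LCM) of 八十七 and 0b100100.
Convert 八十七 (Chinese numeral) → 8×10 + 7 = 87 (decimal)
Convert 0b100100 (binary) → 32 + 4 = 36 (decimal)
Compute lcm(87, 36) = 1044
1044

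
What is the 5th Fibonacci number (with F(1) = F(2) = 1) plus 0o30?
The 5th Fibonacci number (with F(1) = F(2) = 1): 1, 1, 2, 3, 5 → 5
Convert 0o30 (octal) → 3×8 = 24 (decimal)
Compute 5 + 24 = 29
29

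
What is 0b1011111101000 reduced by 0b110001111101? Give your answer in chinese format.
Convert 0b1011111101000 (binary) → 4096 + 1024 + 512 + 256 + 128 + 64 + 32 + 8 = 6120 (decimal)
Convert 0b110001111101 (binary) → 2048 + 1024 + 64 + 32 + 16 + 8 + 4 + 1 = 3197 (decimal)
Compute 6120 - 3197 = 2923
Convert 2923 (decimal) → 2923 = 2×1000 + 9×100 + 2×10 + 3 → 二千九百二十三 (Chinese numeral)
二千九百二十三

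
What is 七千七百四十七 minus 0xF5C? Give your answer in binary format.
Convert 七千七百四十七 (Chinese numeral) → 7×1000 + 7×100 + 4×10 + 7 = 7747 (decimal)
Convert 0xF5C (hexadecimal) → 15×256 + 5×16 + 12 = 3932 (decimal)
Compute 7747 - 3932 = 3815
Convert 3815 (decimal) → 3815 = 2048 + 1024 + 512 + 128 + 64 + 32 + 4 + 2 + 1 → 0b111011100111 (binary)
0b111011100111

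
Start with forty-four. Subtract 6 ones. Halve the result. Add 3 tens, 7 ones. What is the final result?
Convert forty-four (English words) → 44 (decimal)
Start: 44
Convert 6 ones (place-value notation) → 6 (decimal)
44 - 6 = 38
38 ÷ 2 = 19
Convert 3 tens, 7 ones (place-value notation) → 3×10 + 7 = 37 (decimal)
19 + 37 = 56
56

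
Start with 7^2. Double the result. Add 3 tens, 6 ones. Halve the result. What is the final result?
Convert 7^2 (power) → 49 (decimal)
Start: 49
49 × 2 = 98
Convert 3 tens, 6 ones (place-value notation) → 3×10 + 6 = 36 (decimal)
98 + 36 = 134
134 ÷ 2 = 67
67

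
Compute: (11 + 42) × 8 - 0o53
Convert 0o53 (octal) → 5×8 + 3 = 43 (decimal)
Expression in decimal: (11 + 42) × 8 - 43
Parentheses first: 11 + 42 = 53
Multiply: 53 × 8 = 424
Subtract: 424 - 43 = 381
381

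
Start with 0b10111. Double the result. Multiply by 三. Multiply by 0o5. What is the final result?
Convert 0b10111 (binary) → 16 + 4 + 2 + 1 = 23 (decimal)
Start: 23
23 × 2 = 46
Convert 三 (Chinese numeral) → 3 (decimal)
46 × 3 = 138
Convert 0o5 (octal) → 5 (decimal)
138 × 5 = 690
690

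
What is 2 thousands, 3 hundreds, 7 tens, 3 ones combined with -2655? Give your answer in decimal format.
Convert 2 thousands, 3 hundreds, 7 tens, 3 ones (place-value notation) → 2×1000 + 3×100 + 7×10 + 3 = 2373 (decimal)
Compute 2373 + -2655 = -282
-282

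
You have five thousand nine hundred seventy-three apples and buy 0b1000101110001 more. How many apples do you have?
Convert five thousand nine hundred seventy-three (English words) → 5×1000 + 9×100 + 73 = 5973 (decimal)
Convert 0b1000101110001 (binary) → 4096 + 256 + 64 + 32 + 16 + 1 = 4465 (decimal)
Compute 5973 + 4465 = 10438
10438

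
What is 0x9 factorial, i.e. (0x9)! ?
Convert 0x9 (hexadecimal) → 9 (decimal)
Compute 9! = 362880
362880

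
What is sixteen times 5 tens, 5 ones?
Convert sixteen (English words) → 16 (decimal)
Convert 5 tens, 5 ones (place-value notation) → 5×10 + 5 = 55 (decimal)
Compute 16 × 55 = 880
880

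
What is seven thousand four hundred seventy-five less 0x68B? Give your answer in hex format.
Convert seven thousand four hundred seventy-five (English words) → 7×1000 + 4×100 + 75 = 7475 (decimal)
Convert 0x68B (hexadecimal) → 6×256 + 8×16 + 11 = 1675 (decimal)
Compute 7475 - 1675 = 5800
Convert 5800 (decimal) → 5800 = 1×4096 + 6×256 + 10×16 + 8 → 0x16A8 (hexadecimal)
0x16A8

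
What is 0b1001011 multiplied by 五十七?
Convert 0b1001011 (binary) → 64 + 8 + 2 + 1 = 75 (decimal)
Convert 五十七 (Chinese numeral) → 5×10 + 7 = 57 (decimal)
Compute 75 × 57 = 4275
4275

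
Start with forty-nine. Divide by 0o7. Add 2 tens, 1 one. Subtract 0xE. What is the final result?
Convert forty-nine (English words) → 49 (decimal)
Start: 49
Convert 0o7 (octal) → 7 (decimal)
49 ÷ 7 = 7
Convert 2 tens, 1 one (place-value notation) → 2×10 + 1 = 21 (decimal)
7 + 21 = 28
Convert 0xE (hexadecimal) → 14 (decimal)
28 - 14 = 14
14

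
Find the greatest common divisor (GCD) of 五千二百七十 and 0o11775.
Convert 五千二百七十 (Chinese numeral) → 5×1000 + 2×100 + 7×10 = 5270 (decimal)
Convert 0o11775 (octal) → 1×4096 + 1×512 + 7×64 + 7×8 + 5 = 5117 (decimal)
Compute gcd(5270, 5117) = 17
17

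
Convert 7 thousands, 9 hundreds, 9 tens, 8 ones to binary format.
Convert 7 thousands, 9 hundreds, 9 tens, 8 ones (place-value notation) → 7×1000 + 9×100 + 9×10 + 8 = 7998 (decimal)
Convert 7998 (decimal) → 7998 = 4096 + 2048 + 1024 + 512 + 256 + 32 + 16 + 8 + 4 + 2 → 0b1111100111110 (binary)
0b1111100111110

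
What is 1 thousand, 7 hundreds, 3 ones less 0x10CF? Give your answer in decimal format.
Convert 1 thousand, 7 hundreds, 3 ones (place-value notation) → 1×1000 + 7×100 + 3 = 1703 (decimal)
Convert 0x10CF (hexadecimal) → 1×4096 + 12×16 + 15 = 4303 (decimal)
Compute 1703 - 4303 = -2600
-2600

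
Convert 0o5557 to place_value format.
Convert 0o5557 (octal) → 5×512 + 5×64 + 5×8 + 7 = 2927 (decimal)
Convert 2927 (decimal) → 2927 = 2×1000 + 9×100 + 2×10 + 7 → 2 thousands, 9 hundreds, 2 tens, 7 ones (place-value notation)
2 thousands, 9 hundreds, 2 tens, 7 ones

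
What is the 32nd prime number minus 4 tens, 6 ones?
The 32nd prime number = 131
Convert 4 tens, 6 ones (place-value notation) → 4×10 + 6 = 46 (decimal)
Compute 131 - 46 = 85
85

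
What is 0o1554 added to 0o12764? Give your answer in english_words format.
Convert 0o1554 (octal) → 1×512 + 5×64 + 5×8 + 4 = 876 (decimal)
Convert 0o12764 (octal) → 1×4096 + 2×512 + 7×64 + 6×8 + 4 = 5620 (decimal)
Compute 876 + 5620 = 6496
Convert 6496 (decimal) → 6496 = 6×1000 + 4×100 + 96 → six thousand four hundred ninety-six (English words)
six thousand four hundred ninety-six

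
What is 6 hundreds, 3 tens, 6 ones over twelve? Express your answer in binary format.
Convert 6 hundreds, 3 tens, 6 ones (place-value notation) → 6×100 + 3×10 + 6 = 636 (decimal)
Convert twelve (English words) → 12 (decimal)
Compute 636 ÷ 12 = 53
Convert 53 (decimal) → 53 = 32 + 16 + 4 + 1 → 0b110101 (binary)
0b110101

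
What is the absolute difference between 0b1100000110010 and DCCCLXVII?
Convert 0b1100000110010 (binary) → 4096 + 2048 + 32 + 16 + 2 = 6194 (decimal)
Convert DCCCLXVII (Roman numeral) → 500 + 100 + 100 + 100 + 50 + 10 + 5 + 1 + 1 = 867 (decimal)
Compute |6194 - 867| = 5327
5327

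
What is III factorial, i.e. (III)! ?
Convert III (Roman numeral) → 1 + 1 + 1 = 3 (decimal)
Compute 3! = 6
6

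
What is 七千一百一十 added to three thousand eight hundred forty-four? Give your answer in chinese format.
Convert 七千一百一十 (Chinese numeral) → 7×1000 + 1×100 + 1×10 = 7110 (decimal)
Convert three thousand eight hundred forty-four (English words) → 3×1000 + 8×100 + 44 = 3844 (decimal)
Compute 7110 + 3844 = 10954
Convert 10954 (decimal) → 10954 = 1×10000 + 9×100 + 5×10 + 4 → 一万零九百五十四 (Chinese numeral)
一万零九百五十四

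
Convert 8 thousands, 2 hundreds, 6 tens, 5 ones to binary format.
Convert 8 thousands, 2 hundreds, 6 tens, 5 ones (place-value notation) → 8×1000 + 2×100 + 6×10 + 5 = 8265 (decimal)
Convert 8265 (decimal) → 8265 = 8192 + 64 + 8 + 1 → 0b10000001001001 (binary)
0b10000001001001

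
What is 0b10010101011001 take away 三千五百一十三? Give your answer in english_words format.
Convert 0b10010101011001 (binary) → 8192 + 1024 + 256 + 64 + 16 + 8 + 1 = 9561 (decimal)
Convert 三千五百一十三 (Chinese numeral) → 3×1000 + 5×100 + 1×10 + 3 = 3513 (decimal)
Compute 9561 - 3513 = 6048
Convert 6048 (decimal) → 6048 = 6×1000 + 48 → six thousand forty-eight (English words)
six thousand forty-eight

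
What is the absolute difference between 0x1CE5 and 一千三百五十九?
Convert 0x1CE5 (hexadecimal) → 1×4096 + 12×256 + 14×16 + 5 = 7397 (decimal)
Convert 一千三百五十九 (Chinese numeral) → 1×1000 + 3×100 + 5×10 + 9 = 1359 (decimal)
Compute |7397 - 1359| = 6038
6038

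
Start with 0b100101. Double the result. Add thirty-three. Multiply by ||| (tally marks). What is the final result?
Convert 0b100101 (binary) → 32 + 4 + 1 = 37 (decimal)
Start: 37
37 × 2 = 74
Convert thirty-three (English words) → 33 (decimal)
74 + 33 = 107
Convert ||| (tally marks) → 3 (decimal)
107 × 3 = 321
321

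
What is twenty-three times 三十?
Convert twenty-three (English words) → 23 (decimal)
Convert 三十 (Chinese numeral) → 3×10 = 30 (decimal)
Compute 23 × 30 = 690
690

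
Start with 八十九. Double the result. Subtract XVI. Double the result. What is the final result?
Convert 八十九 (Chinese numeral) → 8×10 + 9 = 89 (decimal)
Start: 89
89 × 2 = 178
Convert XVI (Roman numeral) → 10 + 5 + 1 = 16 (decimal)
178 - 16 = 162
162 × 2 = 324
324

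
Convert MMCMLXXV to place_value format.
Convert MMCMLXXV (Roman numeral) → 1000 + 1000 + 900 + 50 + 10 + 10 + 5 = 2975 (decimal)
Convert 2975 (decimal) → 2975 = 2×1000 + 9×100 + 7×10 + 5 → 2 thousands, 9 hundreds, 7 tens, 5 ones (place-value notation)
2 thousands, 9 hundreds, 7 tens, 5 ones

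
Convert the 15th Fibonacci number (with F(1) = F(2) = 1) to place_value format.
Convert the 15th Fibonacci number (with F(1) = F(2) = 1) (Fibonacci index) → 1, 1, 2, 3, 5, 8, 13, 21, 34, 55, 89, 144, 233, 377, 610 → 610 (decimal)
Convert 610 (decimal) → 610 = 6×100 + 1×10 → 6 hundreds, 1 ten (place-value notation)
6 hundreds, 1 ten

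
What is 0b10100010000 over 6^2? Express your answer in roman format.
Convert 0b10100010000 (binary) → 1024 + 256 + 16 = 1296 (decimal)
Convert 6^2 (power) → 36 (decimal)
Compute 1296 ÷ 36 = 36
Convert 36 (decimal) → 36 = 10 + 10 + 10 + 5 + 1 → XXXVI (Roman numeral)
XXXVI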